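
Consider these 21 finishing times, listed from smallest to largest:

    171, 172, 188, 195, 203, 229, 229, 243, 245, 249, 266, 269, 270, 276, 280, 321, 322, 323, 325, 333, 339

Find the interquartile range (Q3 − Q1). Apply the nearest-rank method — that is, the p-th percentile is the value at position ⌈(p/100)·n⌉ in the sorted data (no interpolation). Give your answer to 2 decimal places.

92.00

n = 21.
P25: rank ⌈25/100·21⌉ = 6 → 229.
P75: rank ⌈75/100·21⌉ = 16 → 321.
Difference: 321 − 229 = 92.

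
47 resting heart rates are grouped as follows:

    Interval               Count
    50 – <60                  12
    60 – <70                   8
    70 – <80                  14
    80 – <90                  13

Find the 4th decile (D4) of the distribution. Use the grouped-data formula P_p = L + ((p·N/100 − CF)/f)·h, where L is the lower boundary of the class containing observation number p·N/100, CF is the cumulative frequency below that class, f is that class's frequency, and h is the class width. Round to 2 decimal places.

N = 47; target position k = 40/100 · 47 = 18.8.
Cumulative frequencies: 12, 20, 34, 47.
Observation 18.8 falls in the class 60 – <70.
L = 60, CF = 12, f = 8, h = 10.
P40 = 60 + ((18.8 − 12)/8)·10 = 60 + 8.5 = 68.5.

68.50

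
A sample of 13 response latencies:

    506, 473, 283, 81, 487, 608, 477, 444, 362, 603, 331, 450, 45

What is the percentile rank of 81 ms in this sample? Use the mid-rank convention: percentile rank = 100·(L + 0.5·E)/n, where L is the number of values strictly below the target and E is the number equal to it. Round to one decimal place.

Sorted: 45, 81, 283, 331, 362, 444, 450, 473, 477, 487, 506, 603, 608.
Count below 81: L = 1; count equal: E = 1; n = 13.
Percentile rank = 100·(1 + 0.5·1)/13 = 100·1.5/13 = 11.54.

11.5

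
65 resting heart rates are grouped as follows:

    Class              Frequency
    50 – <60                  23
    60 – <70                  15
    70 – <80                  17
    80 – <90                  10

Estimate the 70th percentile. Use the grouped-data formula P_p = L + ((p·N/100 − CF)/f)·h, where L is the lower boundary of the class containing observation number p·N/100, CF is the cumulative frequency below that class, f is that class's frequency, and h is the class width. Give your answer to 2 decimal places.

74.41

N = 65; target position k = 70/100 · 65 = 45.5.
Cumulative frequencies: 23, 38, 55, 65.
Observation 45.5 falls in the class 70 – <80.
L = 70, CF = 38, f = 17, h = 10.
P70 = 70 + ((45.5 − 38)/17)·10 = 70 + 4.41176 = 74.4118.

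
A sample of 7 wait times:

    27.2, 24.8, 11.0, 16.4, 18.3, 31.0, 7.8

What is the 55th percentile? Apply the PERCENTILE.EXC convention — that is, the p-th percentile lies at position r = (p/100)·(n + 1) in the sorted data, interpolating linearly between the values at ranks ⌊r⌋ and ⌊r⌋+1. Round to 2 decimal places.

Sorted: 7.8, 11.0, 16.4, 18.3, 24.8, 27.2, 31.0.
n = 7.
r = (55/100)·(7 + 1) = 4.4.
Rank 4 is 18.3 and rank 5 is 24.8.
Interpolate: 18.3 + 0.4·(24.8 − 18.3) = 18.3 + 0.4·6.5 = 20.9.

20.90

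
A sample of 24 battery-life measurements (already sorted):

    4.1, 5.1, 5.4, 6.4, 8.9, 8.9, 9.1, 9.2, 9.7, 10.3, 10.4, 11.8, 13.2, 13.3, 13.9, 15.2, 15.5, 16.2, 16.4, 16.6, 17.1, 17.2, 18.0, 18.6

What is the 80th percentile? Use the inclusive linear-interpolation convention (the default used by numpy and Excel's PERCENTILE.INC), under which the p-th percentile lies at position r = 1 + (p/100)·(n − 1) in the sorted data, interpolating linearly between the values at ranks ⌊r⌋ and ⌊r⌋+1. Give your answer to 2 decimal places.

n = 24.
r = 1 + (80/100)·(24 − 1) = 1 + 18.4 = 19.4.
Rank 19 is 16.4 and rank 20 is 16.6.
Interpolate: 16.4 + 0.4·(16.6 − 16.4) = 16.4 + 0.4·0.2 = 16.48.

16.48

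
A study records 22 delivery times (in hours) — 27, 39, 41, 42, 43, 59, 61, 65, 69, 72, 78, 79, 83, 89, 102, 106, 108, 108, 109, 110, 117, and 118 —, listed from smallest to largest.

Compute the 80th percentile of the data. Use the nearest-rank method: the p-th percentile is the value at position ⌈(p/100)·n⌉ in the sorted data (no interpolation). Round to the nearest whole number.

108

n = 22.
Position = ⌈80/100 · 22⌉ = ⌈17.6⌉ = 18.
The value at rank 18 is 108.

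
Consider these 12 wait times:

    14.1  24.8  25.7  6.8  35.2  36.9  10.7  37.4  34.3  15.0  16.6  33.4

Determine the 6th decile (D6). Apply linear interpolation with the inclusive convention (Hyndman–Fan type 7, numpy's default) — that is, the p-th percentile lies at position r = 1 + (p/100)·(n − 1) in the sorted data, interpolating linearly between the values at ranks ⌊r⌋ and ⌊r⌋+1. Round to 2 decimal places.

Sorted: 6.8, 10.7, 14.1, 15.0, 16.6, 24.8, 25.7, 33.4, 34.3, 35.2, 36.9, 37.4.
n = 12.
r = 1 + (60/100)·(12 − 1) = 1 + 6.6 = 7.6.
Rank 7 is 25.7 and rank 8 is 33.4.
Interpolate: 25.7 + 0.6·(33.4 − 25.7) = 25.7 + 0.6·7.7 = 30.32.

30.32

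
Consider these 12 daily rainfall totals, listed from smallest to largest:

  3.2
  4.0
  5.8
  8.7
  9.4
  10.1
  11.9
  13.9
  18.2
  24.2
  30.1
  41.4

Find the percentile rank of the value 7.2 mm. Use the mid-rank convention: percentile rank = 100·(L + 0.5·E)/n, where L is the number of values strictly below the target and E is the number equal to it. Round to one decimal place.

Count below 7.2: L = 3; count equal: E = 0; n = 12.
Percentile rank = 100·(3 + 0.5·0)/12 = 100·3/12 = 25.

25.0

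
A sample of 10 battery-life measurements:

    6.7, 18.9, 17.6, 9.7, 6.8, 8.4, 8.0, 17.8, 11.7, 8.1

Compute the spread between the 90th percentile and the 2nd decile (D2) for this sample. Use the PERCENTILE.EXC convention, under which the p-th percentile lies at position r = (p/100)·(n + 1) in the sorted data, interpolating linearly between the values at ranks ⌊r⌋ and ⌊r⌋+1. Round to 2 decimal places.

Sorted: 6.7, 6.8, 8.0, 8.1, 8.4, 9.7, 11.7, 17.6, 17.8, 18.9.
n = 10.
P20: r = 2.2; ranks 2–3 are 6.8, 8.0; interpolating gives 7.04.
P90: r = 9.9; ranks 9–10 are 17.8, 18.9; interpolating gives 18.79.
Difference: 18.79 − 7.04 = 11.75.

11.75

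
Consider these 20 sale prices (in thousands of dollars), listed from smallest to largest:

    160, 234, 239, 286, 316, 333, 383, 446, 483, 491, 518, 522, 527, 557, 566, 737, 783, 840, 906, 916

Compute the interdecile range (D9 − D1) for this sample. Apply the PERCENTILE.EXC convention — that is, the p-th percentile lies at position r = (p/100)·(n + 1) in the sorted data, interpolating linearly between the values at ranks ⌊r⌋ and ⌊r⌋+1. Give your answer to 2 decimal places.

664.90

n = 20.
P10: r = 2.1; ranks 2–3 are 234, 239; interpolating gives 234.5.
P90: r = 18.9; ranks 18–19 are 840, 906; interpolating gives 899.4.
Difference: 899.4 − 234.5 = 664.9.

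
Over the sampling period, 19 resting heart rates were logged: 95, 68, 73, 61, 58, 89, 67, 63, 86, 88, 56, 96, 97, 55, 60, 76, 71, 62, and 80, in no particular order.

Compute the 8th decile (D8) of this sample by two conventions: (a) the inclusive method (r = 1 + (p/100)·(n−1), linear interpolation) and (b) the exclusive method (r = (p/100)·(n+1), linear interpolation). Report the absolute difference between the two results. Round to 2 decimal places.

0.60

Sorted: 55, 56, 58, 60, 61, 62, 63, 67, 68, 71, 73, 76, 80, 86, 88, 89, 95, 96, 97.
n = 19.
(a) r = 15.4; between ranks 15 (88) and 16 (89): 88.4.
(b) r = 16 → value at rank 16 = 89.
|88.4 − 89| = 0.6.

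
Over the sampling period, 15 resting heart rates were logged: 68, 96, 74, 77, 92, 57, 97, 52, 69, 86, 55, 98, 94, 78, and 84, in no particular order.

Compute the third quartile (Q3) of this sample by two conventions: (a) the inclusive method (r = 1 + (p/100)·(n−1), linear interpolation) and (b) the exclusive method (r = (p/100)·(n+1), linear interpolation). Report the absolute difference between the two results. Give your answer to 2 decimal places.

Sorted: 52, 55, 57, 68, 69, 74, 77, 78, 84, 86, 92, 94, 96, 97, 98.
n = 15.
(a) r = 11.5; between ranks 11 (92) and 12 (94): 93.
(b) r = 12 → value at rank 12 = 94.
|93 − 94| = 1.

1.00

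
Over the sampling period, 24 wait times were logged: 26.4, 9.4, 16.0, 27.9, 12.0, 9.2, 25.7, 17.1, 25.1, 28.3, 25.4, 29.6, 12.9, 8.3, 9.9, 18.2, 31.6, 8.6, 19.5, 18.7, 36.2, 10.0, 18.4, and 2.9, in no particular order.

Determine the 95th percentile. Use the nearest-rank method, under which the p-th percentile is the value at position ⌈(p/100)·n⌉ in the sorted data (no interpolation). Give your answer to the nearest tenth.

Sorted: 2.9, 8.3, 8.6, 9.2, 9.4, 9.9, 10.0, 12.0, 12.9, 16.0, 17.1, 18.2, 18.4, 18.7, 19.5, 25.1, 25.4, 25.7, 26.4, 27.9, 28.3, 29.6, 31.6, 36.2.
n = 24.
Position = ⌈95/100 · 24⌉ = ⌈22.8⌉ = 23.
The value at rank 23 is 31.6.

31.6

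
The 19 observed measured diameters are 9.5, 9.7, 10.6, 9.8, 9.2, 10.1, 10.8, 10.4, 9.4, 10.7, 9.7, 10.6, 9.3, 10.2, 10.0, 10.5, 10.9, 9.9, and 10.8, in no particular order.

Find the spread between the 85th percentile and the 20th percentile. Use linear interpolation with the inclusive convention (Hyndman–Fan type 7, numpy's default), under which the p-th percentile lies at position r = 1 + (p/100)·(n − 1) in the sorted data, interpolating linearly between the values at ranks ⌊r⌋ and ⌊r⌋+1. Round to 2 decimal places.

1.11

Sorted: 9.2, 9.3, 9.4, 9.5, 9.7, 9.7, 9.8, 9.9, 10.0, 10.1, 10.2, 10.4, 10.5, 10.6, 10.6, 10.7, 10.8, 10.8, 10.9.
n = 19.
P20: r = 4.6; ranks 4–5 are 9.5, 9.7; interpolating gives 9.62.
P85: r = 16.3; ranks 16–17 are 10.7, 10.8; interpolating gives 10.73.
Difference: 10.73 − 9.62 = 1.11.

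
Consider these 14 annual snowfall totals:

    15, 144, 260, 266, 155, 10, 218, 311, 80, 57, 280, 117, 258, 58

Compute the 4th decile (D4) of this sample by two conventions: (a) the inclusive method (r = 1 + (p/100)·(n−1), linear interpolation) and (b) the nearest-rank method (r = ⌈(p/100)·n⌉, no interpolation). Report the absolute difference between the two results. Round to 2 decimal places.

Sorted: 10, 15, 57, 58, 80, 117, 144, 155, 218, 258, 260, 266, 280, 311.
n = 14.
(a) r = 6.2; between ranks 6 (117) and 7 (144): 122.4.
(b) the nearest-rank method: rank 6 → 117.
|122.4 − 117| = 5.4.

5.40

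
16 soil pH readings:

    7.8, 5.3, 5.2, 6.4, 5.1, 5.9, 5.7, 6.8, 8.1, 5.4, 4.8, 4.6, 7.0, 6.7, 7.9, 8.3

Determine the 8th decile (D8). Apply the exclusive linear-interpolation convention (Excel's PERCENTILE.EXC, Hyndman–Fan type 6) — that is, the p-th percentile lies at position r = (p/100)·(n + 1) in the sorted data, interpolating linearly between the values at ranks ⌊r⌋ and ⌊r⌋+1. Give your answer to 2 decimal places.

7.86

Sorted: 4.6, 4.8, 5.1, 5.2, 5.3, 5.4, 5.7, 5.9, 6.4, 6.7, 6.8, 7.0, 7.8, 7.9, 8.1, 8.3.
n = 16.
r = (80/100)·(16 + 1) = 13.6.
Rank 13 is 7.8 and rank 14 is 7.9.
Interpolate: 7.8 + 0.6·(7.9 − 7.8) = 7.8 + 0.6·0.1 = 7.86.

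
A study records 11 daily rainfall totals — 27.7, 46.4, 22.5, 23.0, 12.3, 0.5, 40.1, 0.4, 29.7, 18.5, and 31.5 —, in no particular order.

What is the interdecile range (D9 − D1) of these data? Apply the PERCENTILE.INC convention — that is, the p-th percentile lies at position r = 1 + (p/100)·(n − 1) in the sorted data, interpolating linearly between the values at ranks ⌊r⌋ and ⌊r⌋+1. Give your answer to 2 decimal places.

Sorted: 0.4, 0.5, 12.3, 18.5, 22.5, 23.0, 27.7, 29.7, 31.5, 40.1, 46.4.
n = 11.
P10: r = 2 (integer) → 0.5.
P90: r = 10 (integer) → 40.1.
Difference: 40.1 − 0.5 = 39.6.

39.60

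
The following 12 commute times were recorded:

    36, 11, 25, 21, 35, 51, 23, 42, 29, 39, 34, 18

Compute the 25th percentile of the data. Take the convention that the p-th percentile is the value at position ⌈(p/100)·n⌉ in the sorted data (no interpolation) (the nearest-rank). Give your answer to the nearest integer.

21

Sorted: 11, 18, 21, 23, 25, 29, 34, 35, 36, 39, 42, 51.
n = 12.
Position = ⌈25/100 · 12⌉ = ⌈3⌉ = 3.
The value at rank 3 is 21.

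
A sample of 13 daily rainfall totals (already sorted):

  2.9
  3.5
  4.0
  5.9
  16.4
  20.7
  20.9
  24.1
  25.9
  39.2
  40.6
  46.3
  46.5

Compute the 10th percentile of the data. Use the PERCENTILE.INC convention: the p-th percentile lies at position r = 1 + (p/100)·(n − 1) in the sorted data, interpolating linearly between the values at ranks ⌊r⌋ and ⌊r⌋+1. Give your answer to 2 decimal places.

n = 13.
r = 1 + (10/100)·(13 − 1) = 1 + 1.2 = 2.2.
Rank 2 is 3.5 and rank 3 is 4.0.
Interpolate: 3.5 + 0.2·(4.0 − 3.5) = 3.5 + 0.2·0.5 = 3.6.

3.60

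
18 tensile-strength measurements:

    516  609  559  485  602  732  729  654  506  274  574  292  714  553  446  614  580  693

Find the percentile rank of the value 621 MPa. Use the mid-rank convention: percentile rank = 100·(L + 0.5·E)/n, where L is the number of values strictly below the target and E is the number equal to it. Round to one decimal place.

Sorted: 274, 292, 446, 485, 506, 516, 553, 559, 574, 580, 602, 609, 614, 654, 693, 714, 729, 732.
Count below 621: L = 13; count equal: E = 0; n = 18.
Percentile rank = 100·(13 + 0.5·0)/18 = 100·13/18 = 72.22.

72.2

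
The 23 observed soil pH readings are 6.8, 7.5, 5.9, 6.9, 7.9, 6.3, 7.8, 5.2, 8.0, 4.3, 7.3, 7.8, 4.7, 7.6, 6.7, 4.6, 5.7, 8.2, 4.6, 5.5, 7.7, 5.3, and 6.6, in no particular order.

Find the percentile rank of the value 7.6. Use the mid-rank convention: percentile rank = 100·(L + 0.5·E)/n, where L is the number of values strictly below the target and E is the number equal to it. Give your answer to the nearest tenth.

Sorted: 4.3, 4.6, 4.6, 4.7, 5.2, 5.3, 5.5, 5.7, 5.9, 6.3, 6.6, 6.7, 6.8, 6.9, 7.3, 7.5, 7.6, 7.7, 7.8, 7.8, 7.9, 8.0, 8.2.
Count below 7.6: L = 16; count equal: E = 1; n = 23.
Percentile rank = 100·(16 + 0.5·1)/23 = 100·16.5/23 = 71.74.

71.7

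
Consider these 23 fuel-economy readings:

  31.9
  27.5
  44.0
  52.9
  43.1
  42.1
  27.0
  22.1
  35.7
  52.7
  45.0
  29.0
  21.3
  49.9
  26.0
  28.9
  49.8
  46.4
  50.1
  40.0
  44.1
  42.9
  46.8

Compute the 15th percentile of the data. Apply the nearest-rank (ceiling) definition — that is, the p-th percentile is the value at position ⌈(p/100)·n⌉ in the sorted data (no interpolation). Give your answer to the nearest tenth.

Sorted: 21.3, 22.1, 26.0, 27.0, 27.5, 28.9, 29.0, 31.9, 35.7, 40.0, 42.1, 42.9, 43.1, 44.0, 44.1, 45.0, 46.4, 46.8, 49.8, 49.9, 50.1, 52.7, 52.9.
n = 23.
Position = ⌈15/100 · 23⌉ = ⌈3.45⌉ = 4.
The value at rank 4 is 27.0.

27.0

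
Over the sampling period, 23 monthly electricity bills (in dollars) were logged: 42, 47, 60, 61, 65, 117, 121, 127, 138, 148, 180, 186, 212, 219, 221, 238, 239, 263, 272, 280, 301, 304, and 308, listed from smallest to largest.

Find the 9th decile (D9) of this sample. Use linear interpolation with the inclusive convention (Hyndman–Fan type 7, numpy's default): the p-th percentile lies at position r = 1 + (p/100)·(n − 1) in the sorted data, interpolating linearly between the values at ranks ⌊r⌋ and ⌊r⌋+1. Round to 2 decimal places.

296.80

n = 23.
r = 1 + (90/100)·(23 − 1) = 1 + 19.8 = 20.8.
Rank 20 is 280 and rank 21 is 301.
Interpolate: 280 + 0.8·(301 − 280) = 280 + 0.8·21 = 296.8.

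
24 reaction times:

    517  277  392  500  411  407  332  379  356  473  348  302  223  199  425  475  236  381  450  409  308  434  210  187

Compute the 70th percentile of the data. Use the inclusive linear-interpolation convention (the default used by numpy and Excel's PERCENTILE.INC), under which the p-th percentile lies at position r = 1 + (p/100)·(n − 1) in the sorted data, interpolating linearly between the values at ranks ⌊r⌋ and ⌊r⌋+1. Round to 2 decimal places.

Sorted: 187, 199, 210, 223, 236, 277, 302, 308, 332, 348, 356, 379, 381, 392, 407, 409, 411, 425, 434, 450, 473, 475, 500, 517.
n = 24.
r = 1 + (70/100)·(24 − 1) = 1 + 16.1 = 17.1.
Rank 17 is 411 and rank 18 is 425.
Interpolate: 411 + 0.1·(425 − 411) = 411 + 0.1·14 = 412.4.

412.40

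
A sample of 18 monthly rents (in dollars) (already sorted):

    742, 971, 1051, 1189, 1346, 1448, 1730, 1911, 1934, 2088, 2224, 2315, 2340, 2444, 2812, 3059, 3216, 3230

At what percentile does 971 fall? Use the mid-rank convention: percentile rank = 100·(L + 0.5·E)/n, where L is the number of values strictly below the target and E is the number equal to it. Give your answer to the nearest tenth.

Count below 971: L = 1; count equal: E = 1; n = 18.
Percentile rank = 100·(1 + 0.5·1)/18 = 100·1.5/18 = 8.333.

8.3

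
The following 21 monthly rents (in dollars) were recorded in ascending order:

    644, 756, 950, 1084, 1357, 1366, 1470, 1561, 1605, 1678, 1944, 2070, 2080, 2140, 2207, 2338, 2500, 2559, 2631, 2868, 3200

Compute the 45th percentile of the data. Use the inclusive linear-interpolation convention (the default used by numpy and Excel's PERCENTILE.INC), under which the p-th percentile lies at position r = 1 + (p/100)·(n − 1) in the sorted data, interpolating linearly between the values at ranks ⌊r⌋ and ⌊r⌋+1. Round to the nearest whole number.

n = 21.
r = 1 + (45/100)·(21 − 1) = 1 + 9 = 10.
r is an integer, so P45 is the value at rank 10: 1678.

1678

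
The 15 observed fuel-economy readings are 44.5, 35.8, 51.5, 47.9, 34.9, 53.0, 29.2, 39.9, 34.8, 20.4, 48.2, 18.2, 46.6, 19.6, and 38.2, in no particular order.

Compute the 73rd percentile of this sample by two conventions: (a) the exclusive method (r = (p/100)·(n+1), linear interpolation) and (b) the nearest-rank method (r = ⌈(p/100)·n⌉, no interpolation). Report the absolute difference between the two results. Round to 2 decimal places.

Sorted: 18.2, 19.6, 20.4, 29.2, 34.8, 34.9, 35.8, 38.2, 39.9, 44.5, 46.6, 47.9, 48.2, 51.5, 53.0.
n = 15.
(a) r = 11.68; between ranks 11 (46.6) and 12 (47.9): 47.484.
(b) the nearest-rank method: rank 11 → 46.6.
|47.484 − 46.6| = 0.884.

0.88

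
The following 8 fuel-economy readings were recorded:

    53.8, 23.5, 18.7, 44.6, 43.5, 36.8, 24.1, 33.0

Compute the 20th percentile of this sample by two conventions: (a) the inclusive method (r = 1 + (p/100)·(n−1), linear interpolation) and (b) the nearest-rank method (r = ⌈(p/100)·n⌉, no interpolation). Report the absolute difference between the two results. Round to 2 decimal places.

Sorted: 18.7, 23.5, 24.1, 33.0, 36.8, 43.5, 44.6, 53.8.
n = 8.
(a) r = 2.4; between ranks 2 (23.5) and 3 (24.1): 23.74.
(b) the nearest-rank method: rank 2 → 23.5.
|23.74 − 23.5| = 0.24.

0.24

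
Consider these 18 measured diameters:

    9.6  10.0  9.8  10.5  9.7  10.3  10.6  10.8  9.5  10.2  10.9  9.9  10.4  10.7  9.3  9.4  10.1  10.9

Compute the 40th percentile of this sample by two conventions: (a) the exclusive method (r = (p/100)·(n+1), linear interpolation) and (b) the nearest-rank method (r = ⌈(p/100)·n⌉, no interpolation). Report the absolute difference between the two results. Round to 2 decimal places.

0.04

Sorted: 9.3, 9.4, 9.5, 9.6, 9.7, 9.8, 9.9, 10.0, 10.1, 10.2, 10.3, 10.4, 10.5, 10.6, 10.7, 10.8, 10.9, 10.9.
n = 18.
(a) r = 7.6; between ranks 7 (9.9) and 8 (10.0): 9.96.
(b) the nearest-rank method: rank 8 → 10.
|9.96 − 10| = 0.04.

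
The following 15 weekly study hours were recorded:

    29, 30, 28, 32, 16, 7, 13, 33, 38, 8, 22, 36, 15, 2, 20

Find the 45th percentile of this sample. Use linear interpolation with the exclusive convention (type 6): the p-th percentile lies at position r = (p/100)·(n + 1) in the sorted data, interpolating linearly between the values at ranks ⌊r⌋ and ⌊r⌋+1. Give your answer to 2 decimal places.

20.40

Sorted: 2, 7, 8, 13, 15, 16, 20, 22, 28, 29, 30, 32, 33, 36, 38.
n = 15.
r = (45/100)·(15 + 1) = 7.2.
Rank 7 is 20 and rank 8 is 22.
Interpolate: 20 + 0.2·(22 − 20) = 20 + 0.2·2 = 20.4.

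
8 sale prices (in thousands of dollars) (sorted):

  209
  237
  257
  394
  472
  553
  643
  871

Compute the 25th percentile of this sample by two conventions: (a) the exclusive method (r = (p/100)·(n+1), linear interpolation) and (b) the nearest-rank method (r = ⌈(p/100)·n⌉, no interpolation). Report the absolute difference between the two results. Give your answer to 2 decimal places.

n = 8.
(a) r = 2.25; between ranks 2 (237) and 3 (257): 242.
(b) the nearest-rank method: rank 2 → 237.
|242 − 237| = 5.

5.00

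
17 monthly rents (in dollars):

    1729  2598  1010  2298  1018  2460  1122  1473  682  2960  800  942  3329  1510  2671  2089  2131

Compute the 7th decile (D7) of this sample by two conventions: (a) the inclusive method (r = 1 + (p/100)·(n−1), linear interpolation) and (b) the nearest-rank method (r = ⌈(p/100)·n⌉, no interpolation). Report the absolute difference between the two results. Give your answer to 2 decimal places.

32.40

Sorted: 682, 800, 942, 1010, 1018, 1122, 1473, 1510, 1729, 2089, 2131, 2298, 2460, 2598, 2671, 2960, 3329.
n = 17.
(a) r = 12.2; between ranks 12 (2298) and 13 (2460): 2330.4.
(b) the nearest-rank method: rank 12 → 2298.
|2330.4 − 2298| = 32.4.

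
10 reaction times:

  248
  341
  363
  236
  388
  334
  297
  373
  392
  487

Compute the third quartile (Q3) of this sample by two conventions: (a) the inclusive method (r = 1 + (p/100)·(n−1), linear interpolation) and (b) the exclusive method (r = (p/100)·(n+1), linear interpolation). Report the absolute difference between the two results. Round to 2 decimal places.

Sorted: 236, 248, 297, 334, 341, 363, 373, 388, 392, 487.
n = 10.
(a) r = 7.75; between ranks 7 (373) and 8 (388): 384.25.
(b) r = 8.25; between ranks 8 (388) and 9 (392): 389.
|384.25 − 389| = 4.75.

4.75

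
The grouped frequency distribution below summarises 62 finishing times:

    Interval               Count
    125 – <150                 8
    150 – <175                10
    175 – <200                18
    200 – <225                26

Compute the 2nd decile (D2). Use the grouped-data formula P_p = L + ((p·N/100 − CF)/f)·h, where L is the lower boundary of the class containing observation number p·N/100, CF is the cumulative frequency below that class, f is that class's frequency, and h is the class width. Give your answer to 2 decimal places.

161.00

N = 62; target position k = 20/100 · 62 = 12.4.
Cumulative frequencies: 8, 18, 36, 62.
Observation 12.4 falls in the class 150 – <175.
L = 150, CF = 8, f = 10, h = 25.
P20 = 150 + ((12.4 − 8)/10)·25 = 150 + 11 = 161.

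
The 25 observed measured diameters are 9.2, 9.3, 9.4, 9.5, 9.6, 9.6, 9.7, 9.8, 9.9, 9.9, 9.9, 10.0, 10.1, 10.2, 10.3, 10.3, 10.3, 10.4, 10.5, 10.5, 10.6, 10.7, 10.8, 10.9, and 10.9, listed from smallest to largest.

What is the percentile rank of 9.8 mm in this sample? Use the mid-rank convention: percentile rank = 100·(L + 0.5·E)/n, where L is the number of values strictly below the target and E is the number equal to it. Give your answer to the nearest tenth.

30.0

Count below 9.8: L = 7; count equal: E = 1; n = 25.
Percentile rank = 100·(7 + 0.5·1)/25 = 100·7.5/25 = 30.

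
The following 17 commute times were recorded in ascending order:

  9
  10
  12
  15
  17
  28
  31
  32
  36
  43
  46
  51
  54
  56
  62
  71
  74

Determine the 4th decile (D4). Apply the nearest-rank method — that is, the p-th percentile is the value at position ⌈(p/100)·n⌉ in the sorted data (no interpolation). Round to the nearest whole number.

n = 17.
Position = ⌈40/100 · 17⌉ = ⌈6.8⌉ = 7.
The value at rank 7 is 31.

31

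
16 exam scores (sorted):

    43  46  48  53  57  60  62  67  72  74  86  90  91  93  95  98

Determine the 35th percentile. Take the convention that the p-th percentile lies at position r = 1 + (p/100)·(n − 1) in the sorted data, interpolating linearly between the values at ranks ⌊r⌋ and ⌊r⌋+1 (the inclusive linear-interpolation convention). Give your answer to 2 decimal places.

60.50

n = 16.
r = 1 + (35/100)·(16 − 1) = 1 + 5.25 = 6.25.
Rank 6 is 60 and rank 7 is 62.
Interpolate: 60 + 0.25·(62 − 60) = 60 + 0.25·2 = 60.5.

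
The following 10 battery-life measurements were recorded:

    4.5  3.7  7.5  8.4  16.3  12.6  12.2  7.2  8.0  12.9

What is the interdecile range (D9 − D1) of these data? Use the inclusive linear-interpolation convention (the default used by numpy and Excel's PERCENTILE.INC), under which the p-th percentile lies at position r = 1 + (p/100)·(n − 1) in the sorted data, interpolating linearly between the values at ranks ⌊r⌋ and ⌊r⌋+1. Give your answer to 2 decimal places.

8.82

Sorted: 3.7, 4.5, 7.2, 7.5, 8.0, 8.4, 12.2, 12.6, 12.9, 16.3.
n = 10.
P10: r = 1.9; ranks 1–2 are 3.7, 4.5; interpolating gives 4.42.
P90: r = 9.1; ranks 9–10 are 12.9, 16.3; interpolating gives 13.24.
Difference: 13.24 − 4.42 = 8.82.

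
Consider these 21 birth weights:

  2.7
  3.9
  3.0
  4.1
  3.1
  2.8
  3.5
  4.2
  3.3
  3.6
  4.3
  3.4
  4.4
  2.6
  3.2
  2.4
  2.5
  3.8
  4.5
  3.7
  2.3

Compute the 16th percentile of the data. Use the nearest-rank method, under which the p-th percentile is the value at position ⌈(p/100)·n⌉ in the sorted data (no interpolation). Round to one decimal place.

2.6

Sorted: 2.3, 2.4, 2.5, 2.6, 2.7, 2.8, 3.0, 3.1, 3.2, 3.3, 3.4, 3.5, 3.6, 3.7, 3.8, 3.9, 4.1, 4.2, 4.3, 4.4, 4.5.
n = 21.
Position = ⌈16/100 · 21⌉ = ⌈3.36⌉ = 4.
The value at rank 4 is 2.6.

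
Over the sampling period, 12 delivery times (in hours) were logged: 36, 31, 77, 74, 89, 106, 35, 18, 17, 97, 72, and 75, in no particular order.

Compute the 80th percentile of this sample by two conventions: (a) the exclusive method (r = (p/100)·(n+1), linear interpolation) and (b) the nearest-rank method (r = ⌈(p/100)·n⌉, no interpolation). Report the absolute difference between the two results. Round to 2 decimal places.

Sorted: 17, 18, 31, 35, 36, 72, 74, 75, 77, 89, 97, 106.
n = 12.
(a) r = 10.4; between ranks 10 (89) and 11 (97): 92.2.
(b) the nearest-rank method: rank 10 → 89.
|92.2 − 89| = 3.2.

3.20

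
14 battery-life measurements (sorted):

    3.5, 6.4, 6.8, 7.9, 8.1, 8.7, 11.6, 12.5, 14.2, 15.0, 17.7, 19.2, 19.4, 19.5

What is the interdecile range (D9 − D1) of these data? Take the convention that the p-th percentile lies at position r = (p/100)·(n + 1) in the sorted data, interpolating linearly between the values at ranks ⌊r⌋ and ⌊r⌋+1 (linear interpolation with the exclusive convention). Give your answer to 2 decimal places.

14.50

n = 14.
P10: r = 1.5; ranks 1–2 are 3.5, 6.4; interpolating gives 4.95.
P90: r = 13.5; ranks 13–14 are 19.4, 19.5; interpolating gives 19.45.
Difference: 19.45 − 4.95 = 14.5.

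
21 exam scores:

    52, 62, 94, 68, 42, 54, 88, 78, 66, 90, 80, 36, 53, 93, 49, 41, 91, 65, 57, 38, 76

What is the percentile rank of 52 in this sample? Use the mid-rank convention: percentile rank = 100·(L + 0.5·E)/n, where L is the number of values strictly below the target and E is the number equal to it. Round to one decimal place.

26.2

Sorted: 36, 38, 41, 42, 49, 52, 53, 54, 57, 62, 65, 66, 68, 76, 78, 80, 88, 90, 91, 93, 94.
Count below 52: L = 5; count equal: E = 1; n = 21.
Percentile rank = 100·(5 + 0.5·1)/21 = 100·5.5/21 = 26.19.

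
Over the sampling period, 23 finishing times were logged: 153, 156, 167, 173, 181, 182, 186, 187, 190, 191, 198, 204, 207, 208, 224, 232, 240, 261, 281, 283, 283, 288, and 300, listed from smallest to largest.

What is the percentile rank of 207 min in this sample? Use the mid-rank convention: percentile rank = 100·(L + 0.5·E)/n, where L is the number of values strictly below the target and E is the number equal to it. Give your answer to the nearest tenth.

Count below 207: L = 12; count equal: E = 1; n = 23.
Percentile rank = 100·(12 + 0.5·1)/23 = 100·12.5/23 = 54.35.

54.3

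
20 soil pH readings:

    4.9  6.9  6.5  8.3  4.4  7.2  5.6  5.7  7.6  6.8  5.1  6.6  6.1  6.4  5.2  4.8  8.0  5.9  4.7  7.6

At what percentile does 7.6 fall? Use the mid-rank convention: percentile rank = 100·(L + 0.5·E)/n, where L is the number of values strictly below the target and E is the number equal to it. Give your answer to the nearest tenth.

85.0

Sorted: 4.4, 4.7, 4.8, 4.9, 5.1, 5.2, 5.6, 5.7, 5.9, 6.1, 6.4, 6.5, 6.6, 6.8, 6.9, 7.2, 7.6, 7.6, 8.0, 8.3.
Count below 7.6: L = 16; count equal: E = 2; n = 20.
Percentile rank = 100·(16 + 0.5·2)/20 = 100·17/20 = 85.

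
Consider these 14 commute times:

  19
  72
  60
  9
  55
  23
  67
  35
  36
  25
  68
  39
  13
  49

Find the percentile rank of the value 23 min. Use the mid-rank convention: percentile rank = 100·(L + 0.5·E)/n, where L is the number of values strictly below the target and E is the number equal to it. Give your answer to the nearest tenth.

Sorted: 9, 13, 19, 23, 25, 35, 36, 39, 49, 55, 60, 67, 68, 72.
Count below 23: L = 3; count equal: E = 1; n = 14.
Percentile rank = 100·(3 + 0.5·1)/14 = 100·3.5/14 = 25.

25.0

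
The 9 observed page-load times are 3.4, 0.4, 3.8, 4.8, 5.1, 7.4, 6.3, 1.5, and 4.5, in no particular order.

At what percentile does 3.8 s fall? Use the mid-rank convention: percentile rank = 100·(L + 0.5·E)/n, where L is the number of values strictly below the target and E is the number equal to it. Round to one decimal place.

Sorted: 0.4, 1.5, 3.4, 3.8, 4.5, 4.8, 5.1, 6.3, 7.4.
Count below 3.8: L = 3; count equal: E = 1; n = 9.
Percentile rank = 100·(3 + 0.5·1)/9 = 100·3.5/9 = 38.89.

38.9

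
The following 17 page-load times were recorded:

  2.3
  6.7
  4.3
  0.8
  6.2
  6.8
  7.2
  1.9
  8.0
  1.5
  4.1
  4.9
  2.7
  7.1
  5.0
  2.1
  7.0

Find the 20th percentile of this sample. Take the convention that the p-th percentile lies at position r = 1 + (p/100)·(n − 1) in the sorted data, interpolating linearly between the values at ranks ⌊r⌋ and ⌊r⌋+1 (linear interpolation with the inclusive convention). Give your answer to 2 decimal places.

2.14

Sorted: 0.8, 1.5, 1.9, 2.1, 2.3, 2.7, 4.1, 4.3, 4.9, 5.0, 6.2, 6.7, 6.8, 7.0, 7.1, 7.2, 8.0.
n = 17.
r = 1 + (20/100)·(17 − 1) = 1 + 3.2 = 4.2.
Rank 4 is 2.1 and rank 5 is 2.3.
Interpolate: 2.1 + 0.2·(2.3 − 2.1) = 2.1 + 0.2·0.2 = 2.14.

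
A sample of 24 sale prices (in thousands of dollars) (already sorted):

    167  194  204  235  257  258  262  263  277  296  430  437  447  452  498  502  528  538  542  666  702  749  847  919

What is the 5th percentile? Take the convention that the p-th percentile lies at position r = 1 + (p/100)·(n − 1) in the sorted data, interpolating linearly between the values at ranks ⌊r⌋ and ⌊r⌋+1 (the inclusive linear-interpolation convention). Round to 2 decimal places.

n = 24.
r = 1 + (5/100)·(24 − 1) = 1 + 1.15 = 2.15.
Rank 2 is 194 and rank 3 is 204.
Interpolate: 194 + 0.15·(204 − 194) = 194 + 0.15·10 = 195.5.

195.50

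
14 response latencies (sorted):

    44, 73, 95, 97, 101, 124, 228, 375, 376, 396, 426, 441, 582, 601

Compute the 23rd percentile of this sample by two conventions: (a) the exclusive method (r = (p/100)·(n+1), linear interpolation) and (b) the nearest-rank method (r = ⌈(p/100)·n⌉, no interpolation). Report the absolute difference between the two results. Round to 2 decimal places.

n = 14.
(a) r = 3.45; between ranks 3 (95) and 4 (97): 95.9.
(b) the nearest-rank method: rank 4 → 97.
|95.9 − 97| = 1.1.

1.10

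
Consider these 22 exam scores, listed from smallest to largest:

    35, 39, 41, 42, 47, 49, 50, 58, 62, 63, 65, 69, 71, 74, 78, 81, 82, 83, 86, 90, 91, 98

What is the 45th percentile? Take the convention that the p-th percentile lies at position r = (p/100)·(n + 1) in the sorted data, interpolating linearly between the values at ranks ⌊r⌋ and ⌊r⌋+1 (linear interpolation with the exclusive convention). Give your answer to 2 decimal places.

63.70

n = 22.
r = (45/100)·(22 + 1) = 10.35.
Rank 10 is 63 and rank 11 is 65.
Interpolate: 63 + 0.35·(65 − 63) = 63 + 0.35·2 = 63.7.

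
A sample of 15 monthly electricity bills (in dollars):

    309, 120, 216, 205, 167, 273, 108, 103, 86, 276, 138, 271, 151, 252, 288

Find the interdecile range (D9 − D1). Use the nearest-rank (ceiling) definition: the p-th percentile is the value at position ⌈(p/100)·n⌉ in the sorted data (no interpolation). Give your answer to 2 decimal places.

Sorted: 86, 103, 108, 120, 138, 151, 167, 205, 216, 252, 271, 273, 276, 288, 309.
n = 15.
P10: rank ⌈10/100·15⌉ = 2 → 103.
P90: rank ⌈90/100·15⌉ = 14 → 288.
Difference: 288 − 103 = 185.

185.00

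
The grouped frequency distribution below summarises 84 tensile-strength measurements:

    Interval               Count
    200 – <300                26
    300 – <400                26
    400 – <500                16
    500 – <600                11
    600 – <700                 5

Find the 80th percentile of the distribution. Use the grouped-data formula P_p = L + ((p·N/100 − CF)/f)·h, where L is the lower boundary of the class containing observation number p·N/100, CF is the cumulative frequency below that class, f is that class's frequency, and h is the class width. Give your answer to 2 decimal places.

495.00

N = 84; target position k = 80/100 · 84 = 67.2.
Cumulative frequencies: 26, 52, 68, 79, 84.
Observation 67.2 falls in the class 400 – <500.
L = 400, CF = 52, f = 16, h = 100.
P80 = 400 + ((67.2 − 52)/16)·100 = 400 + 95 = 495.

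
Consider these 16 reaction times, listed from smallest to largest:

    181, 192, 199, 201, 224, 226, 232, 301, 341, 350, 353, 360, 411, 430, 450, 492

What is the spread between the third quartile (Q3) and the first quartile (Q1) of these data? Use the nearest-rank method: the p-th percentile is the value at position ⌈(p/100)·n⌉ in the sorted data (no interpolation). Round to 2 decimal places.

n = 16.
P25: rank ⌈25/100·16⌉ = 4 → 201.
P75: rank ⌈75/100·16⌉ = 12 → 360.
Difference: 360 − 201 = 159.

159.00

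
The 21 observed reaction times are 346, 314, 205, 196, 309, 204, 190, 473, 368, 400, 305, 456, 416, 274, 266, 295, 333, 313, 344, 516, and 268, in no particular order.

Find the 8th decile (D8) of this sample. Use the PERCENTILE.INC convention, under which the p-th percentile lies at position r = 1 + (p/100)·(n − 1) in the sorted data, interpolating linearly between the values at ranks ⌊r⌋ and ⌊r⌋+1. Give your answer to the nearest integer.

Sorted: 190, 196, 204, 205, 266, 268, 274, 295, 305, 309, 313, 314, 333, 344, 346, 368, 400, 416, 456, 473, 516.
n = 21.
r = 1 + (80/100)·(21 − 1) = 1 + 16 = 17.
r is an integer, so P80 is the value at rank 17: 400.

400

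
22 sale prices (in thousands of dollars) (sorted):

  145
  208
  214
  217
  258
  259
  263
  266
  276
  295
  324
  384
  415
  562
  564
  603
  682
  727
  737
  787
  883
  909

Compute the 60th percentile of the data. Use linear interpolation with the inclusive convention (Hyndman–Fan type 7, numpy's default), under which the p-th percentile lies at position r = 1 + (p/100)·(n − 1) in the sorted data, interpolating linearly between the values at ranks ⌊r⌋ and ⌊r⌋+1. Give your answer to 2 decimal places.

503.20

n = 22.
r = 1 + (60/100)·(22 − 1) = 1 + 12.6 = 13.6.
Rank 13 is 415 and rank 14 is 562.
Interpolate: 415 + 0.6·(562 − 415) = 415 + 0.6·147 = 503.2.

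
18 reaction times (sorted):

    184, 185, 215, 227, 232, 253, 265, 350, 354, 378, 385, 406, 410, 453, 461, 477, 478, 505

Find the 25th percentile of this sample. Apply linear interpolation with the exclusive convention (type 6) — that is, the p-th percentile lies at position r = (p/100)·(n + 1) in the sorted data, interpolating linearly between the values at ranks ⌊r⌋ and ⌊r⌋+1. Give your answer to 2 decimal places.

230.75

n = 18.
r = (25/100)·(18 + 1) = 4.75.
Rank 4 is 227 and rank 5 is 232.
Interpolate: 227 + 0.75·(232 − 227) = 227 + 0.75·5 = 230.75.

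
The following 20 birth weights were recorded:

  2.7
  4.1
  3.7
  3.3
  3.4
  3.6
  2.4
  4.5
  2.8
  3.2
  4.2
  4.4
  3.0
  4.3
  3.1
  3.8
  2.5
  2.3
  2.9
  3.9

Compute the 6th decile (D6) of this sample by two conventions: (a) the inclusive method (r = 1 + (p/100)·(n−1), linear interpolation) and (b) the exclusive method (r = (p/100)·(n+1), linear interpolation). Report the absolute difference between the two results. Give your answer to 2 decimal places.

0.02

Sorted: 2.3, 2.4, 2.5, 2.7, 2.8, 2.9, 3.0, 3.1, 3.2, 3.3, 3.4, 3.6, 3.7, 3.8, 3.9, 4.1, 4.2, 4.3, 4.4, 4.5.
n = 20.
(a) r = 12.4; between ranks 12 (3.6) and 13 (3.7): 3.64.
(b) r = 12.6; between ranks 12 (3.6) and 13 (3.7): 3.66.
|3.64 − 3.66| = 0.02.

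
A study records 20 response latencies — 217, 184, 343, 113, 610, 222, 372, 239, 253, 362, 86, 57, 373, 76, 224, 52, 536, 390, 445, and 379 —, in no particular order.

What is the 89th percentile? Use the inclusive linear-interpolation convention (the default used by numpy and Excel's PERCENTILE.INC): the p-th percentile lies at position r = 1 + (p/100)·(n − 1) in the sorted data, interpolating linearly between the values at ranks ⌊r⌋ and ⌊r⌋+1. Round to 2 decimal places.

440.05

Sorted: 52, 57, 76, 86, 113, 184, 217, 222, 224, 239, 253, 343, 362, 372, 373, 379, 390, 445, 536, 610.
n = 20.
r = 1 + (89/100)·(20 − 1) = 1 + 16.91 = 17.91.
Rank 17 is 390 and rank 18 is 445.
Interpolate: 390 + 0.91·(445 − 390) = 390 + 0.91·55 = 440.05.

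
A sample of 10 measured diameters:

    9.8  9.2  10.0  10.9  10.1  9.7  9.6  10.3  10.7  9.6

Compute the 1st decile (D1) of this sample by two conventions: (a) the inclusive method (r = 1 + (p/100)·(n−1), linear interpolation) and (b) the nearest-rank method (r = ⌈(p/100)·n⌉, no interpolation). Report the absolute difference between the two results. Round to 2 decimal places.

0.36

Sorted: 9.2, 9.6, 9.6, 9.7, 9.8, 10.0, 10.1, 10.3, 10.7, 10.9.
n = 10.
(a) r = 1.9; between ranks 1 (9.2) and 2 (9.6): 9.56.
(b) the nearest-rank method: rank 1 → 9.2.
|9.56 − 9.2| = 0.36.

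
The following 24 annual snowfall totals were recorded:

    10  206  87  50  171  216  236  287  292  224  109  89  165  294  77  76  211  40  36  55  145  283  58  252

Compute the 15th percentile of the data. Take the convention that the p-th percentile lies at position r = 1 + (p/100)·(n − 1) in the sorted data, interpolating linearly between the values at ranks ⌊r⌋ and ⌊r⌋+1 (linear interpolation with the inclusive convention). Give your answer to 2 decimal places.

Sorted: 10, 36, 40, 50, 55, 58, 76, 77, 87, 89, 109, 145, 165, 171, 206, 211, 216, 224, 236, 252, 283, 287, 292, 294.
n = 24.
r = 1 + (15/100)·(24 − 1) = 1 + 3.45 = 4.45.
Rank 4 is 50 and rank 5 is 55.
Interpolate: 50 + 0.45·(55 − 50) = 50 + 0.45·5 = 52.25.

52.25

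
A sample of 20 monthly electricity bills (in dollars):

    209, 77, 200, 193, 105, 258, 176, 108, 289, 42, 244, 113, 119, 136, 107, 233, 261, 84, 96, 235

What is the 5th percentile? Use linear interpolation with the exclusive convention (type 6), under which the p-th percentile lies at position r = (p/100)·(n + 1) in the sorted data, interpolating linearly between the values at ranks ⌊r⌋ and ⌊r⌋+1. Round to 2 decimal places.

43.75

Sorted: 42, 77, 84, 96, 105, 107, 108, 113, 119, 136, 176, 193, 200, 209, 233, 235, 244, 258, 261, 289.
n = 20.
r = (5/100)·(20 + 1) = 1.05.
Rank 1 is 42 and rank 2 is 77.
Interpolate: 42 + 0.05·(77 − 42) = 42 + 0.05·35 = 43.75.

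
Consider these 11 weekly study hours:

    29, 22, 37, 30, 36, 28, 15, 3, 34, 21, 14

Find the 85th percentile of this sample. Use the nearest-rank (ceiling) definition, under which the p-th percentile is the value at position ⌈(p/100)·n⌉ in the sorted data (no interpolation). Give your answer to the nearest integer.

Sorted: 3, 14, 15, 21, 22, 28, 29, 30, 34, 36, 37.
n = 11.
Position = ⌈85/100 · 11⌉ = ⌈9.35⌉ = 10.
The value at rank 10 is 36.

36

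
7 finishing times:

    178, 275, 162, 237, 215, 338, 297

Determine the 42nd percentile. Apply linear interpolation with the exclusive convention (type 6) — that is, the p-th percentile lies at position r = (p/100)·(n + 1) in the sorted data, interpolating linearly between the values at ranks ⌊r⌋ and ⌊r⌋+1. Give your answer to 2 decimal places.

Sorted: 162, 178, 215, 237, 275, 297, 338.
n = 7.
r = (42/100)·(7 + 1) = 3.36.
Rank 3 is 215 and rank 4 is 237.
Interpolate: 215 + 0.36·(237 − 215) = 215 + 0.36·22 = 222.92.

222.92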